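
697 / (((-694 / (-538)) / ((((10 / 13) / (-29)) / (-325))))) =374986 / 8503235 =0.04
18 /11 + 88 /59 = 2030 /649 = 3.13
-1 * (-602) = 602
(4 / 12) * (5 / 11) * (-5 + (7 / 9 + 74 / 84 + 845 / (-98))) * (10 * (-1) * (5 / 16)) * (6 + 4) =824375 / 14553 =56.65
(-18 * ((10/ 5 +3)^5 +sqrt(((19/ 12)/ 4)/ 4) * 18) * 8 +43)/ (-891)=4 * sqrt(57)/ 33 +449957/ 891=505.92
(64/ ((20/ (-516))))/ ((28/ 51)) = -105264/ 35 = -3007.54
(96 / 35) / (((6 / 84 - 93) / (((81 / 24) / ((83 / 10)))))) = -1296 / 107983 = -0.01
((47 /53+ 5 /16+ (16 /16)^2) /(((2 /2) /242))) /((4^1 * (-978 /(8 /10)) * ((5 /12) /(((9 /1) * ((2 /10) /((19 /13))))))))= -5280561 /16414100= -0.32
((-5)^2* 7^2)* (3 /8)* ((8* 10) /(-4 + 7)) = 12250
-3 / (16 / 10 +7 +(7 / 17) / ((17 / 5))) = -4335 / 12602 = -0.34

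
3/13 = 0.23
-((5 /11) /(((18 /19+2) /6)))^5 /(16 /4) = -1880287678125 /11086987907072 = -0.17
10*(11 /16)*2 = 55 /4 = 13.75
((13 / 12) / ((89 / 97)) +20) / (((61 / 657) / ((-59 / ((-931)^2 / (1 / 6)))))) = -0.00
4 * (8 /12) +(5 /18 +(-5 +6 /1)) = 71 /18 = 3.94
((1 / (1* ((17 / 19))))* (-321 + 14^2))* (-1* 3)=7125 / 17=419.12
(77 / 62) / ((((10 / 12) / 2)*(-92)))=-231 / 7130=-0.03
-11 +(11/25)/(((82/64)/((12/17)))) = -187451/17425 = -10.76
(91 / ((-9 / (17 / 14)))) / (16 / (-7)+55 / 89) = 7.36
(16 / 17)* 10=160 / 17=9.41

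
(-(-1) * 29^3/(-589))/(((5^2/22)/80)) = -8584928/2945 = -2915.09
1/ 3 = 0.33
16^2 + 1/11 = 2817/11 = 256.09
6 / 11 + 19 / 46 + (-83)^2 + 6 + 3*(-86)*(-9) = 4664287 / 506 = 9217.96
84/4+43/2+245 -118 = 339/2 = 169.50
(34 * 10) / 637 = 340 / 637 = 0.53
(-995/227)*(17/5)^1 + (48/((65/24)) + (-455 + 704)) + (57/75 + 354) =44750439/73775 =606.58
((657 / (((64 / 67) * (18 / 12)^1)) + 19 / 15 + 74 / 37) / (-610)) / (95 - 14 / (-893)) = -197945059 / 24843787200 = -0.01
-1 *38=-38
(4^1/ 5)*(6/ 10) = 12/ 25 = 0.48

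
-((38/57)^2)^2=-16/81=-0.20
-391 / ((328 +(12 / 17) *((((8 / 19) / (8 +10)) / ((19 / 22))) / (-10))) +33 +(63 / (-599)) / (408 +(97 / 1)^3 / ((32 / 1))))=-2851259800385265 / 2632479095263247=-1.08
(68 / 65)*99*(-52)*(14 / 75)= -125664 / 125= -1005.31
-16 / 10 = -8 / 5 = -1.60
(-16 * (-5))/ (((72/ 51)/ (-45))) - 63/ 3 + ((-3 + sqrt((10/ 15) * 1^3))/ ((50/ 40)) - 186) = -13797/ 5 + 4 * sqrt(6)/ 15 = -2758.75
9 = 9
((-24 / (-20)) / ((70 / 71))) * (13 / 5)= 2769 / 875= 3.16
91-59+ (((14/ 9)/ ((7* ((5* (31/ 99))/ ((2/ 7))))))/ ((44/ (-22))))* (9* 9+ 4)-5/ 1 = 5485/ 217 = 25.28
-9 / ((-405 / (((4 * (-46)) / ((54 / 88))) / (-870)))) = 4048 / 528525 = 0.01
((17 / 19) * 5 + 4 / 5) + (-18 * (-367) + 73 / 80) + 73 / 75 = 150780037 / 22800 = 6613.16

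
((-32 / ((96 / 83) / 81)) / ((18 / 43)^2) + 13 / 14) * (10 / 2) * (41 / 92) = -220209155 / 7728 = -28494.97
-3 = -3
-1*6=-6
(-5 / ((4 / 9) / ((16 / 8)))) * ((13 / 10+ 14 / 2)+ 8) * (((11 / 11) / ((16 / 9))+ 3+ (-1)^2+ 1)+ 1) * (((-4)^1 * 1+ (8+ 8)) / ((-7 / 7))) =462105 / 16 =28881.56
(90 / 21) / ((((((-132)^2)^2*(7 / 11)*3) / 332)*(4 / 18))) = 415 / 37566144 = 0.00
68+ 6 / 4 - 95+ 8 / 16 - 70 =-95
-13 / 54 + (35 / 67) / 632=-274291 / 1143288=-0.24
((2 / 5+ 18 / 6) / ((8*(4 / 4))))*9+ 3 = 273 / 40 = 6.82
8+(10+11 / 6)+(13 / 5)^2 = 3989 / 150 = 26.59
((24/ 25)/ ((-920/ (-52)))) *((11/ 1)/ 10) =858/ 14375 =0.06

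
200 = 200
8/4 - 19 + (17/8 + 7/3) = -301/24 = -12.54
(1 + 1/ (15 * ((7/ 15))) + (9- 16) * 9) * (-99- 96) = 84435/ 7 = 12062.14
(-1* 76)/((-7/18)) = 1368/7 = 195.43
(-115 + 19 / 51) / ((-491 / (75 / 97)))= 146150 / 809659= 0.18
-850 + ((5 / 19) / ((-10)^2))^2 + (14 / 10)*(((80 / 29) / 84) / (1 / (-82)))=-10725743113 / 12562800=-853.77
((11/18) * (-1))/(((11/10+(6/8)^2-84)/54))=2640/6587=0.40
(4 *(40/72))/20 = 1/9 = 0.11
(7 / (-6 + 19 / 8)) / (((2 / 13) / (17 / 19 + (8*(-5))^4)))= -32132425.02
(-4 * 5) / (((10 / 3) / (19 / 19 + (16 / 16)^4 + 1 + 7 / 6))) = -25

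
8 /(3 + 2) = 8 /5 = 1.60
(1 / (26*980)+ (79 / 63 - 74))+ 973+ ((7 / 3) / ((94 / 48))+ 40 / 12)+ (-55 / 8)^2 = 82089385759 / 86224320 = 952.04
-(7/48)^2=-49/2304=-0.02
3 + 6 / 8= 15 / 4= 3.75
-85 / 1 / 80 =-17 / 16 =-1.06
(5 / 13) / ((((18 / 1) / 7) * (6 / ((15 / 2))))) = 175 / 936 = 0.19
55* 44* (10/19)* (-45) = -1089000/19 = -57315.79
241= 241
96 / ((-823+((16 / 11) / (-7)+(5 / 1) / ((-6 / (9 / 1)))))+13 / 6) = -22176 / 191393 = -0.12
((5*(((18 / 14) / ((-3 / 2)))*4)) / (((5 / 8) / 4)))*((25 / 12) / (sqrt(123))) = -1600*sqrt(123) / 861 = -20.61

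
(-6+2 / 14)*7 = -41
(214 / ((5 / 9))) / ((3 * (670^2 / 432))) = 69336 / 561125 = 0.12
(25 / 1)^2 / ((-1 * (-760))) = 125 / 152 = 0.82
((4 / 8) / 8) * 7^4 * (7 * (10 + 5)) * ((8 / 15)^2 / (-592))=-16807 / 2220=-7.57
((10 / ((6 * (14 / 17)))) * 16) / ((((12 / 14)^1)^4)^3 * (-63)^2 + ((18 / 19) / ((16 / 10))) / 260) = 108444669307520 / 2090450068256619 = 0.05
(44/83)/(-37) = -44/3071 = -0.01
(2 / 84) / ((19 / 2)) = 1 / 399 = 0.00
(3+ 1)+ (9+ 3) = 16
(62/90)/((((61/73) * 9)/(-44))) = -99572/24705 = -4.03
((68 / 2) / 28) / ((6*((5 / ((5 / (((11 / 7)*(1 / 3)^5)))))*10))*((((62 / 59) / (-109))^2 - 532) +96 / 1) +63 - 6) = -372219849 / 34384236754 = -0.01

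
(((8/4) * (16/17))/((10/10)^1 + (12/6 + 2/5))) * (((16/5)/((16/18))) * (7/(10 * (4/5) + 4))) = 336/289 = 1.16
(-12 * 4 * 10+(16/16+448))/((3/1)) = -31/3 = -10.33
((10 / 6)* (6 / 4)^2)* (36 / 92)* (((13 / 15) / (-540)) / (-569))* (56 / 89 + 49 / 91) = 0.00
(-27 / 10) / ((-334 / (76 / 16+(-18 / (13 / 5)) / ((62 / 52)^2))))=-12447 / 12838960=-0.00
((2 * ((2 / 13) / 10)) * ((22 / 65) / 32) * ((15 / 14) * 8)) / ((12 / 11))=121 / 47320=0.00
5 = 5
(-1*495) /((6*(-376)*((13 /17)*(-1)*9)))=-935 /29328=-0.03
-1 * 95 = -95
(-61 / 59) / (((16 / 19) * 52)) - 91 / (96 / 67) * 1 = -9356275 / 147264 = -63.53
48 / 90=8 / 15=0.53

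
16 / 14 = 8 / 7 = 1.14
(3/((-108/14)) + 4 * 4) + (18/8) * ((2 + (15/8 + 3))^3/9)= 1785119/18432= 96.85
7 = 7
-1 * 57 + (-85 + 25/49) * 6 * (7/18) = -1779/7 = -254.14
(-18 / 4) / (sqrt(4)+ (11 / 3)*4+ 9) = -27 / 154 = -0.18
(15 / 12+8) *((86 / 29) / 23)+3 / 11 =21503 / 14674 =1.47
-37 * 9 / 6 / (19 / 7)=-20.45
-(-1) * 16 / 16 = 1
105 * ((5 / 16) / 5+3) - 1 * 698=-6023 / 16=-376.44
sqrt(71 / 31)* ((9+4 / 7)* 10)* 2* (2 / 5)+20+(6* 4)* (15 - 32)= -388+536* sqrt(2201) / 217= -272.12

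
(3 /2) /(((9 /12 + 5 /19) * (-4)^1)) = -57 /154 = -0.37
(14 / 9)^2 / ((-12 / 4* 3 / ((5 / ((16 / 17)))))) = -4165 / 2916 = -1.43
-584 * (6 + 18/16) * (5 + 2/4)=-45771/2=-22885.50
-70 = -70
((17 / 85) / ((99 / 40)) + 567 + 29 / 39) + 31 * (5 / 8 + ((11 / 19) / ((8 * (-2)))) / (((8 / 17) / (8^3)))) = -633.22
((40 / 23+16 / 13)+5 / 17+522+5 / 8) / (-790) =-21384751 / 32124560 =-0.67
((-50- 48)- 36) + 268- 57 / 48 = 2125 / 16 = 132.81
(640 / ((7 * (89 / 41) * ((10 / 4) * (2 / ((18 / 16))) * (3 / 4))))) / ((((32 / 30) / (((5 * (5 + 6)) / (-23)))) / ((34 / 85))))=-162360 / 14329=-11.33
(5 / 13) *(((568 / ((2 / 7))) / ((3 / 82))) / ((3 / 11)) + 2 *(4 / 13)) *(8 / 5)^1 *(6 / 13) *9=509306.00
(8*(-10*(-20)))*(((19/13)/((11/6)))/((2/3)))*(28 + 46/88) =85842000/1573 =54572.16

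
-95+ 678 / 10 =-136 / 5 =-27.20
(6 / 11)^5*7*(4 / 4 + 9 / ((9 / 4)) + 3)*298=129765888 / 161051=805.74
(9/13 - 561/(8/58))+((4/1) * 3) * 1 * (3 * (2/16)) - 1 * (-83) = -206911/52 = -3979.06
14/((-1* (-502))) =7/251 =0.03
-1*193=-193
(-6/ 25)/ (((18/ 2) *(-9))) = 2/ 675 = 0.00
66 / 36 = 11 / 6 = 1.83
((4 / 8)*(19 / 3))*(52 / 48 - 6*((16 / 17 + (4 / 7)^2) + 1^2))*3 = -118.97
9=9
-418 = -418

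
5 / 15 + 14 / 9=17 / 9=1.89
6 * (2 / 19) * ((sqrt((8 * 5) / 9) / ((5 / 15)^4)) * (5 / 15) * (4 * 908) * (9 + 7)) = 12552192 * sqrt(10) / 19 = 2089132.44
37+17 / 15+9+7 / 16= 11417 / 240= 47.57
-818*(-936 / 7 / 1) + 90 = 766278 / 7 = 109468.29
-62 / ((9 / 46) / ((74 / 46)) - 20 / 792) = -227106 / 353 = -643.36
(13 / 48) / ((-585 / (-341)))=341 / 2160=0.16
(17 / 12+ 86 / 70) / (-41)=-1111 / 17220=-0.06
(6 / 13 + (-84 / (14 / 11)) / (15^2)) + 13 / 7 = 13823 / 6825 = 2.03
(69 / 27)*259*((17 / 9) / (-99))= -101269 / 8019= -12.63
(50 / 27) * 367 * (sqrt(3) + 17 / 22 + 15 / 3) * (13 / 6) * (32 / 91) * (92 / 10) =2701120 * sqrt(3) / 567 + 171521120 / 6237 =35751.86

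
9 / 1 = 9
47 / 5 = 9.40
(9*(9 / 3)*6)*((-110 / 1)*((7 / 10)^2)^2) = -2139291 / 500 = -4278.58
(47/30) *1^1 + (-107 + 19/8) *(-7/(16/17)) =1497053/1920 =779.72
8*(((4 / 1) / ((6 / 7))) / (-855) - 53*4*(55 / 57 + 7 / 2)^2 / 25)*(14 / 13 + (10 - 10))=-4613863408 / 3167775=-1456.50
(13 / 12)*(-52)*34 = -5746 / 3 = -1915.33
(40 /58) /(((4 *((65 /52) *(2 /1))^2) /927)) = 3708 /145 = 25.57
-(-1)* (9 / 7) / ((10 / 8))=1.03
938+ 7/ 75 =70357/ 75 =938.09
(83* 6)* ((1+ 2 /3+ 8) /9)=534.89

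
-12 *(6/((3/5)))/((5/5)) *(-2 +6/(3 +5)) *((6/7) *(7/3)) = 300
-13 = -13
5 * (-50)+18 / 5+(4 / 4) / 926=-1140827 / 4630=-246.40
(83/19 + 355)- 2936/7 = -7988/133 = -60.06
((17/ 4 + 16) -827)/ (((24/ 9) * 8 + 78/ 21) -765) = 67767/ 62156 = 1.09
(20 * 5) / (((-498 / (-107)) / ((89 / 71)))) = 476150 / 17679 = 26.93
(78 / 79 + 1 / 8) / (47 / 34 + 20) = 11951 / 229732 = 0.05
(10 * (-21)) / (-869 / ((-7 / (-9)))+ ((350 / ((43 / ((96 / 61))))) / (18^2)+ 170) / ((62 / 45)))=179295165 / 848552722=0.21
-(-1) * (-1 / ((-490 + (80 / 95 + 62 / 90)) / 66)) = 56430 / 417641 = 0.14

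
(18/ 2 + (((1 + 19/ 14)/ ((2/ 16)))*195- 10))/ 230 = 25733/ 1610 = 15.98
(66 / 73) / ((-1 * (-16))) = 33 / 584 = 0.06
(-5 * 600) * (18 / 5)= -10800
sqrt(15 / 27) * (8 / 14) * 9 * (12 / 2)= 23.00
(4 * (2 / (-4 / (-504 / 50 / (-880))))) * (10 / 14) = -9 / 550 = -0.02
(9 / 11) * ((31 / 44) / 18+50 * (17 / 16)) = 21053 / 484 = 43.50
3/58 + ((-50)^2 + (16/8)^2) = 145235/58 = 2504.05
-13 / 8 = -1.62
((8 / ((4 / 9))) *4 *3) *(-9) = -1944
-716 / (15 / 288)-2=-68746 / 5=-13749.20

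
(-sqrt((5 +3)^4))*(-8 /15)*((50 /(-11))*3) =-5120 /11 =-465.45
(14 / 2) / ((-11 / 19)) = -133 / 11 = -12.09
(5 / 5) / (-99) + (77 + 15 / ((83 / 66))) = 730636 / 8217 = 88.92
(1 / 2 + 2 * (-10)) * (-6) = 117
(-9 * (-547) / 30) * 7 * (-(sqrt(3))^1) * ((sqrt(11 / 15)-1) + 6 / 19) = -11487 * sqrt(55) / 50 + 149331 * sqrt(3) / 190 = -342.49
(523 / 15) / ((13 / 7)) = 3661 / 195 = 18.77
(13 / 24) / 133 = 13 / 3192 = 0.00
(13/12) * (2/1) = 13/6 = 2.17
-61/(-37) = 61/37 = 1.65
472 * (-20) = -9440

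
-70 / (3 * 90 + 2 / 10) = -50 / 193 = -0.26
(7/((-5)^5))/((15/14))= -98/46875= -0.00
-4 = -4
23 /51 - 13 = -640 /51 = -12.55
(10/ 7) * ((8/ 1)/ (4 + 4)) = 10/ 7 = 1.43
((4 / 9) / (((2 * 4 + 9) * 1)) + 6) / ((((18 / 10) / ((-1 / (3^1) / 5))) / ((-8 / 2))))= 3688 / 4131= 0.89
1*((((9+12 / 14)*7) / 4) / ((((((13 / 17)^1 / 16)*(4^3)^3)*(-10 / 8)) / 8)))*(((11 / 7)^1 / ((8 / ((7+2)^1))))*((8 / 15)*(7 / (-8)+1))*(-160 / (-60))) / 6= -4301 / 9318400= -0.00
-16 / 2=-8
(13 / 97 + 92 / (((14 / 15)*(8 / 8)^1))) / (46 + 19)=67021 / 44135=1.52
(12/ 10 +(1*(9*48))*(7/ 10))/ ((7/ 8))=12144/ 35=346.97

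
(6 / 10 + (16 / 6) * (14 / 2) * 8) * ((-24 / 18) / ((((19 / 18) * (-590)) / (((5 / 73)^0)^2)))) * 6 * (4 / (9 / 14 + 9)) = 1007552 / 1261125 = 0.80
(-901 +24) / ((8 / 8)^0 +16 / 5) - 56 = -5561 / 21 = -264.81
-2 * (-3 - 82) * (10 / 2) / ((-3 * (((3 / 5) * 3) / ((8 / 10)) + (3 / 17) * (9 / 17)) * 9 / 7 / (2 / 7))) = -1965200 / 73143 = -26.87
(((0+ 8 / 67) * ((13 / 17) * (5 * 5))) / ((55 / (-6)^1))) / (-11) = 3120 / 137819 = 0.02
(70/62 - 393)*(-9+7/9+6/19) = 16424096/5301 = 3098.30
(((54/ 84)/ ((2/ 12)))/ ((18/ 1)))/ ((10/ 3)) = 9/ 140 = 0.06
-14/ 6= -2.33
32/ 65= 0.49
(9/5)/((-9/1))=-1/5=-0.20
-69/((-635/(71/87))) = 1633/18415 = 0.09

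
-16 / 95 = -0.17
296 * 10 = 2960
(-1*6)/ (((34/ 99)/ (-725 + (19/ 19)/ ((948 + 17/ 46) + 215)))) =1047554883/ 82705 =12666.16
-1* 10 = -10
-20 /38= -10 /19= -0.53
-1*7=-7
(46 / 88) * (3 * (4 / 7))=69 / 77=0.90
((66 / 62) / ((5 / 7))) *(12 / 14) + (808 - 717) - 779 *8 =-951657 / 155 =-6139.72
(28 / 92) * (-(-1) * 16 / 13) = 0.37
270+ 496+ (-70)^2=5666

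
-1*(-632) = 632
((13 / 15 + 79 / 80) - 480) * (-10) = 114755 / 24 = 4781.46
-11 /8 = -1.38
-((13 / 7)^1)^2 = -169 / 49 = -3.45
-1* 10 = -10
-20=-20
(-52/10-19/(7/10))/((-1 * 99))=1132/3465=0.33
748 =748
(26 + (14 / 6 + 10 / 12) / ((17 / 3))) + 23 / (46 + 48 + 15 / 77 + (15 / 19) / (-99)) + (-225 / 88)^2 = 907214610741 / 27210720064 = 33.34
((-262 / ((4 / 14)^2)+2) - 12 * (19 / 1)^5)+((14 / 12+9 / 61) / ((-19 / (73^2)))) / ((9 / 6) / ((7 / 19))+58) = -179576986518269 / 6043026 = -29716401.44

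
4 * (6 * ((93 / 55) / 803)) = 2232 / 44165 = 0.05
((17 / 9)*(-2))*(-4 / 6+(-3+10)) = -646 / 27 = -23.93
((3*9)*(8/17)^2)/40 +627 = 906231/1445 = 627.15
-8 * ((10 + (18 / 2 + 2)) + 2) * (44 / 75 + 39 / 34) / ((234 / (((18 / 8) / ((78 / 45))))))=-101683 / 57460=-1.77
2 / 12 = 1 / 6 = 0.17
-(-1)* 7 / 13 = 0.54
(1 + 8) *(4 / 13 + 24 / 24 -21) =-2304 / 13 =-177.23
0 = 0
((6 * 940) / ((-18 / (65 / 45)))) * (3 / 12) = -3055 / 27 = -113.15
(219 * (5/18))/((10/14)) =85.17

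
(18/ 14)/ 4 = 9/ 28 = 0.32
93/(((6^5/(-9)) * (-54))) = 0.00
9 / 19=0.47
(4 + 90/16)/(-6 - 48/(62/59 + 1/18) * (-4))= 12925/224976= 0.06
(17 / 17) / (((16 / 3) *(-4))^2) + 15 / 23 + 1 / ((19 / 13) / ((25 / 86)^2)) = 2357080757 / 3309621248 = 0.71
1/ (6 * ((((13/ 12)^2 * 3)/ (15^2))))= 1800/ 169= 10.65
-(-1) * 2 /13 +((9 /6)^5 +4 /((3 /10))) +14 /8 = 28493 /1248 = 22.83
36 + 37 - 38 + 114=149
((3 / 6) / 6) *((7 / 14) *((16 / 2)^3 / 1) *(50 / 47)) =3200 / 141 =22.70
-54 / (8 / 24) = -162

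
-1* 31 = -31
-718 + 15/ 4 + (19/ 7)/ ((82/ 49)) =-116871/ 164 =-712.63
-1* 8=-8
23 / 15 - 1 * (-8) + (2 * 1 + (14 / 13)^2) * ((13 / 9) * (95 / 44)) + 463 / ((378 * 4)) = 19.69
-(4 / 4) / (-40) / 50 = 1 / 2000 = 0.00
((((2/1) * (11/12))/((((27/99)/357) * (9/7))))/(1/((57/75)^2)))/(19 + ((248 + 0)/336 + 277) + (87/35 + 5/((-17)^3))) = 1251360314743/347306772375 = 3.60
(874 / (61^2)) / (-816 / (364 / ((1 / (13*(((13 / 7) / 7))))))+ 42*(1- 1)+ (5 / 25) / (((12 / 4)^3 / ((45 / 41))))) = -236181894 / 645396287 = -0.37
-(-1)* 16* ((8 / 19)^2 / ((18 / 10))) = 5120 / 3249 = 1.58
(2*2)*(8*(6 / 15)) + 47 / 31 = 2219 / 155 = 14.32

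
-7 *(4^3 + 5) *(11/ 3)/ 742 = -253/ 106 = -2.39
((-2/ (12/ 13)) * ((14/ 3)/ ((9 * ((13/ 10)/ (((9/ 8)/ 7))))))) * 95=-475/ 36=-13.19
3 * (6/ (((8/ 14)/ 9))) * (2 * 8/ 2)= 2268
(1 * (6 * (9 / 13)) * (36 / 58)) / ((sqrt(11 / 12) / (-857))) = -1666008 * sqrt(33) / 4147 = -2307.81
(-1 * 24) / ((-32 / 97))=291 / 4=72.75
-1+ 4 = 3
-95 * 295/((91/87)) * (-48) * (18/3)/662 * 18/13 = 6319749600/391573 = 16139.39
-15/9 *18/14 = -15/7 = -2.14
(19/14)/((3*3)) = 19/126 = 0.15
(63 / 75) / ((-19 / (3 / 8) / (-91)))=5733 / 3800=1.51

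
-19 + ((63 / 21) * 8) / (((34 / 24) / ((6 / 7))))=-533 / 119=-4.48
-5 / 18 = -0.28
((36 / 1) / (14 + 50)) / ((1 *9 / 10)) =5 / 8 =0.62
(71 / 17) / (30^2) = 71 / 15300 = 0.00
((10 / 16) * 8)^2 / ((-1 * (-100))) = 1 / 4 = 0.25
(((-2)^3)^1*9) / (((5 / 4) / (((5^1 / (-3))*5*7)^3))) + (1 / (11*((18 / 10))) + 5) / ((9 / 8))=10187104000 / 891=11433337.82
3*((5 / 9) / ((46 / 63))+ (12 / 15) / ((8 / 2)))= 663 / 230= 2.88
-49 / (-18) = 49 / 18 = 2.72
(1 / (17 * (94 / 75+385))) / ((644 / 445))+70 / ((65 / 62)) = 275288901091 / 4122983956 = 66.77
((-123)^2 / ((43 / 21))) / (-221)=-317709 / 9503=-33.43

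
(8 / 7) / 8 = 1 / 7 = 0.14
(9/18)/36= 1/72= 0.01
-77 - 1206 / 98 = -4376 / 49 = -89.31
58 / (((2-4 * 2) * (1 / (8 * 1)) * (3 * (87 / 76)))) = -608 / 27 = -22.52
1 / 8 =0.12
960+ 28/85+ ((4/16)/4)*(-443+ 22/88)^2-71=285949293/21760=13141.05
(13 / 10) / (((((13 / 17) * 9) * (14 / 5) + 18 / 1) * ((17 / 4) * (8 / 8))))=13 / 1584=0.01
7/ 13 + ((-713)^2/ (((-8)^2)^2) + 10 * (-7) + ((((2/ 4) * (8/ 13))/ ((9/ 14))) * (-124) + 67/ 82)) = -76263091/ 19648512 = -3.88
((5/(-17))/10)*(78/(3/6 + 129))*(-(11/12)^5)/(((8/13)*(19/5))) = 0.00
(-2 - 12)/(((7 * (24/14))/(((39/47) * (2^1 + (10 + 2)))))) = -637/47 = -13.55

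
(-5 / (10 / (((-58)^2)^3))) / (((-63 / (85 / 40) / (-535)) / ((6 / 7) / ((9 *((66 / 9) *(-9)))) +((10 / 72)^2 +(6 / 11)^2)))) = -1872821679168392585 / 17288964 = -108324690777.79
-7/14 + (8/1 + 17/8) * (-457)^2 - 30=16916525/8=2114565.62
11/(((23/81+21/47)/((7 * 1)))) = 293139/2782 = 105.37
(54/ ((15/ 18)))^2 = 104976/ 25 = 4199.04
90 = 90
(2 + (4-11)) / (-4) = 5 / 4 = 1.25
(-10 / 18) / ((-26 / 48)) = 40 / 39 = 1.03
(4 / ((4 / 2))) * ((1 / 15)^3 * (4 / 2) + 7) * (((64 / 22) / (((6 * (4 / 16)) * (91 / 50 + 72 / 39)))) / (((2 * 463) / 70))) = 550414592 / 983066139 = 0.56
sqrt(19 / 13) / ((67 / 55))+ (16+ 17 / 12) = 55 * sqrt(247) / 871+ 209 / 12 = 18.41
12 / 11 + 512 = 5644 / 11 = 513.09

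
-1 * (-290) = 290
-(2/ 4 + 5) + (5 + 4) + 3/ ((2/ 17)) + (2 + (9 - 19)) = 21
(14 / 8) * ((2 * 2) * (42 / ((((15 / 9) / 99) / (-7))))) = -611226 / 5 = -122245.20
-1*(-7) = 7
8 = 8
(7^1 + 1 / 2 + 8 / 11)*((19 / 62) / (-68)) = -3439 / 92752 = -0.04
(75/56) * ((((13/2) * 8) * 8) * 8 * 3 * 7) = 93600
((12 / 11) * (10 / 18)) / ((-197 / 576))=-3840 / 2167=-1.77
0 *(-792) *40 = 0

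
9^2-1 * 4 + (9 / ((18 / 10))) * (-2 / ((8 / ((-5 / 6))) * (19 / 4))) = 8803 / 114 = 77.22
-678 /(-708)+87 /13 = 11735 /1534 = 7.65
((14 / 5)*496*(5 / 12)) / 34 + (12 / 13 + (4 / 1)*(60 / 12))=25156 / 663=37.94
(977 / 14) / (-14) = -977 / 196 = -4.98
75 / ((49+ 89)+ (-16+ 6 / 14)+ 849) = 21 / 272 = 0.08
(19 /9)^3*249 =569297 /243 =2342.79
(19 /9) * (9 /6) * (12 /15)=38 /15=2.53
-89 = -89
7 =7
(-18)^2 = 324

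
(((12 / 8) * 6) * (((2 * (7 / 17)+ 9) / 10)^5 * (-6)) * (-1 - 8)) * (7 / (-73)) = -220946267517507 / 5182478050000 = -42.63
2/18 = 1/9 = 0.11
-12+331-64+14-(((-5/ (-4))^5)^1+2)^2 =255307015/ 1048576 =243.48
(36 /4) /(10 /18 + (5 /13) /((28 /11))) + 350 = 839734 /2315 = 362.74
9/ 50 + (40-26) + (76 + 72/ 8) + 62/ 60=7516/ 75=100.21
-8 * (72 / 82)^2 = -10368 / 1681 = -6.17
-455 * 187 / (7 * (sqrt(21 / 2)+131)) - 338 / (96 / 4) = -44012189 / 411612+12155 * sqrt(42) / 34301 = -104.63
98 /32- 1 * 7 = -63 /16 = -3.94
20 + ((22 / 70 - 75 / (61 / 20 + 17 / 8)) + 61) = 161374 / 2415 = 66.82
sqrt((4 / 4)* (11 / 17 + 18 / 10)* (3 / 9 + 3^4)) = 8* sqrt(202215) / 255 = 14.11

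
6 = 6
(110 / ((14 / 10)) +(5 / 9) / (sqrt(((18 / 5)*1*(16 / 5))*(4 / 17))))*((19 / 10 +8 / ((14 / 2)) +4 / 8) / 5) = 31*sqrt(34) / 756 +2728 / 49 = 55.91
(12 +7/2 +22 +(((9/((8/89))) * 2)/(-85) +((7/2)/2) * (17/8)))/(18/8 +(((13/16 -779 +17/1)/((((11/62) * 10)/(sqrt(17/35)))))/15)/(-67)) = 40694132536076250/2314827697451111 -441200320040865 * sqrt(595)/4629655394902222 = 15.26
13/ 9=1.44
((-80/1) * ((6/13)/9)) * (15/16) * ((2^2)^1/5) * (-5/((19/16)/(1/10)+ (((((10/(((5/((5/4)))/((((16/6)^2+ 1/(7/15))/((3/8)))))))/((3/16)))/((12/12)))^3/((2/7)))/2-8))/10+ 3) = -119873590720339080/12986305696090879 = -9.23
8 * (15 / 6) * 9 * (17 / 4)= 765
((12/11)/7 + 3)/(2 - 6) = -243/308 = -0.79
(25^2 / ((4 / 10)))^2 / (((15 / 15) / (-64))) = -156250000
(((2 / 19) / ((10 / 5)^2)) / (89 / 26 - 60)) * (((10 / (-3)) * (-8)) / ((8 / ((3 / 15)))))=-26 / 83847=-0.00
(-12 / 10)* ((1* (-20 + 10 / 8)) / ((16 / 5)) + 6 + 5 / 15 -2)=293 / 160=1.83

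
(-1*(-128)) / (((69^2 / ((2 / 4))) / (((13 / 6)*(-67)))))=-27872 / 14283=-1.95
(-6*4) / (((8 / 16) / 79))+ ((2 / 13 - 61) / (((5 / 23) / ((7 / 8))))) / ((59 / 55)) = -24668573 / 6136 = -4020.30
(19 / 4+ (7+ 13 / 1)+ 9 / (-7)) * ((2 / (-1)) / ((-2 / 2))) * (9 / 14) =5913 / 196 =30.17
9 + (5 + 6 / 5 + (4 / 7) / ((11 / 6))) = 5972 / 385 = 15.51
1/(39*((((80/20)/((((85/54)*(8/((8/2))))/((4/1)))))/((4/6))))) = 85/25272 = 0.00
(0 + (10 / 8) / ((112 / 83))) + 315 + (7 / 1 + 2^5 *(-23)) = -185057 / 448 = -413.07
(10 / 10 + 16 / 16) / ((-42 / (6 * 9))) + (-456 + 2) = -3196 / 7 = -456.57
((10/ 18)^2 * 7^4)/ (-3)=-60025/ 243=-247.02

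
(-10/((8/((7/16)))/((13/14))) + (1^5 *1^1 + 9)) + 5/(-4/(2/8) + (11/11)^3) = 3517/384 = 9.16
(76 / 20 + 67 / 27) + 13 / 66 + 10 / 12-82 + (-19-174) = -397517 / 1485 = -267.69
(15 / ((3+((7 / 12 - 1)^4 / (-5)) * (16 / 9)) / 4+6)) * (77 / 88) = 612360 / 314803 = 1.95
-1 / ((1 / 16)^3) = -4096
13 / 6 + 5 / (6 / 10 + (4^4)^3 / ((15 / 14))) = 2.17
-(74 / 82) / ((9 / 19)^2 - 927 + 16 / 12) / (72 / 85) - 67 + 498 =425061065761 / 986217936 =431.00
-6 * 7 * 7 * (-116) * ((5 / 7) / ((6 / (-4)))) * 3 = -48720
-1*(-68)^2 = -4624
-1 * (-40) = 40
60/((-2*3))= -10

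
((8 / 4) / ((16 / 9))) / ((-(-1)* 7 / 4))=9 / 14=0.64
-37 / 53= -0.70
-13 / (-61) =13 / 61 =0.21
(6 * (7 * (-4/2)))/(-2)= 42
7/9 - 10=-83/9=-9.22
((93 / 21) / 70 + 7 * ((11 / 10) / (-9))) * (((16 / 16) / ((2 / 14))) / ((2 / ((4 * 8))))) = -27952 / 315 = -88.74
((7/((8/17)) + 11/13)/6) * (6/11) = 1635/1144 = 1.43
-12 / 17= -0.71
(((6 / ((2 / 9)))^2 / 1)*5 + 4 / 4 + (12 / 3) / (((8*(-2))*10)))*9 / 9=3645.98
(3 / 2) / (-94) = -3 / 188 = -0.02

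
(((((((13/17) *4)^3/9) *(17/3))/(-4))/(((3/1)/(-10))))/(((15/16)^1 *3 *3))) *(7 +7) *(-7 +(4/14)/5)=-2249728/13005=-172.99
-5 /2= -2.50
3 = 3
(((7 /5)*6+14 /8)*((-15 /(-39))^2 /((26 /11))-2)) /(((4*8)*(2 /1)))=-1728139 /5624320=-0.31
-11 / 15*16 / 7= -176 / 105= -1.68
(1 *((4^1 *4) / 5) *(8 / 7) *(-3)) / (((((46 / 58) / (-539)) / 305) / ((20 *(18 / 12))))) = 1569173760 / 23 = 68224946.09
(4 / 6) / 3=2 / 9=0.22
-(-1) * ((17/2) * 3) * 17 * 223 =193341/2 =96670.50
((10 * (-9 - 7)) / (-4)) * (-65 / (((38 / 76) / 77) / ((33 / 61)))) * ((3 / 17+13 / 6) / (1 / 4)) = -2105303200 / 1037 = -2030186.31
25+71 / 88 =2271 / 88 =25.81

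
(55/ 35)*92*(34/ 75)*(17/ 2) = 292468/ 525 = 557.08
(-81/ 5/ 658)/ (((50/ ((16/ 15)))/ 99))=-10692/ 205625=-0.05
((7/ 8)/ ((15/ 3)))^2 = 49/ 1600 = 0.03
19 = 19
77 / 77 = 1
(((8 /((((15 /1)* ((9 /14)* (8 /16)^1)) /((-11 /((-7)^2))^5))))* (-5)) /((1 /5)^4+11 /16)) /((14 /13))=334986080000 /52556497403193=0.01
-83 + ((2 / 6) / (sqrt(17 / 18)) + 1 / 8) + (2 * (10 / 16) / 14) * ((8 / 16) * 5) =-9257 / 112 + sqrt(34) / 17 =-82.31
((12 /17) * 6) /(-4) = -18 /17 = -1.06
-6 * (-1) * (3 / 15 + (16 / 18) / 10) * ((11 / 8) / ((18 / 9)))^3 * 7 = 121121 / 30720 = 3.94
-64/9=-7.11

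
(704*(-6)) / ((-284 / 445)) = 6618.59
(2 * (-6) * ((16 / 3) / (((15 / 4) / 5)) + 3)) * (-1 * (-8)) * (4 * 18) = -69888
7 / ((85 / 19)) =133 / 85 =1.56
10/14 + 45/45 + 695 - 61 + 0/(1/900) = 4450/7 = 635.71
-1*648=-648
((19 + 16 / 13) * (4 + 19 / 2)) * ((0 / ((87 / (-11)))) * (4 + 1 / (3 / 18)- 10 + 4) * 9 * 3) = 0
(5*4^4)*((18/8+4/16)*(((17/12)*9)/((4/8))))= 81600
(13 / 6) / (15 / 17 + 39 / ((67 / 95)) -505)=-14807 / 3067230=-0.00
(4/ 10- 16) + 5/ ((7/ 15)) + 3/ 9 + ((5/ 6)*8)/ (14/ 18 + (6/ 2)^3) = -2264/ 525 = -4.31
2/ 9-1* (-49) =49.22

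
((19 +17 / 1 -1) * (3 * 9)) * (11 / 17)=10395 / 17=611.47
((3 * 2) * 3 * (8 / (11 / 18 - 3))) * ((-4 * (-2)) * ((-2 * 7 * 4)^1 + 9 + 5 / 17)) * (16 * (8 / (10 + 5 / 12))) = 25289293824 / 91375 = 276763.82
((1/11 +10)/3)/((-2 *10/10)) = -37/22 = -1.68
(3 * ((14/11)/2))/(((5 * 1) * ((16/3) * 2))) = 63/1760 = 0.04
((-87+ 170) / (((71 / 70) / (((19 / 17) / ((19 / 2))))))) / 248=2905 / 74834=0.04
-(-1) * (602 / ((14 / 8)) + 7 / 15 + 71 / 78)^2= 2015920201 / 16900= 119285.22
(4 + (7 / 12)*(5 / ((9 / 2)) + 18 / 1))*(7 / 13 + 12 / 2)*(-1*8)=-278120 / 351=-792.36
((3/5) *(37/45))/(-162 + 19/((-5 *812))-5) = -30044/10170585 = -0.00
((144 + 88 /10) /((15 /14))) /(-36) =-3.96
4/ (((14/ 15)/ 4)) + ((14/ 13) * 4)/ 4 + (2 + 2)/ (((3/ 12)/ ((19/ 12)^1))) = 11890/ 273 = 43.55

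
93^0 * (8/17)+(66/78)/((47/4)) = 5636/10387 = 0.54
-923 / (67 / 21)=-19383 / 67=-289.30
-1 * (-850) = 850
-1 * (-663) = 663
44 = 44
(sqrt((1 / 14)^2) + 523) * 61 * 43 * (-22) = -211290519 / 7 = -30184359.86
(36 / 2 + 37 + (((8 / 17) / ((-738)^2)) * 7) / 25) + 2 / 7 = 22395080573 / 405078975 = 55.29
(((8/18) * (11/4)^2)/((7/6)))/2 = 121/84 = 1.44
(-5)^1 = -5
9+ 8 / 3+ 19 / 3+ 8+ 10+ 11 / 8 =299 / 8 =37.38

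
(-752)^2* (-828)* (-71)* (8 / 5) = 265958793216 / 5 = 53191758643.20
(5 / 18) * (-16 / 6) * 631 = -12620 / 27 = -467.41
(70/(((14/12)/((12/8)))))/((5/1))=18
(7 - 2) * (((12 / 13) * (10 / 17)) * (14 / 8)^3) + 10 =43405 / 1768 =24.55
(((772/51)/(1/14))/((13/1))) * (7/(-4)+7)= 18914/221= 85.58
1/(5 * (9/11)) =11/45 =0.24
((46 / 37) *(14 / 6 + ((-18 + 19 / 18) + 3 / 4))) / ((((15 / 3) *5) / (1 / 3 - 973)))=16744943 / 24975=670.47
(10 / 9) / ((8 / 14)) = 35 / 18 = 1.94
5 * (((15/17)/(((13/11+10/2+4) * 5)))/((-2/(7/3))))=-55/544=-0.10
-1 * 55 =-55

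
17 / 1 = 17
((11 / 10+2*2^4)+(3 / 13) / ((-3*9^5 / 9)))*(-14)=-197623811 / 426465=-463.40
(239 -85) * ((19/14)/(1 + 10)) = 19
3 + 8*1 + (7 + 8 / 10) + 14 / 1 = 164 / 5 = 32.80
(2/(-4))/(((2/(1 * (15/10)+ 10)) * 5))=-23/40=-0.58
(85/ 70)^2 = 1.47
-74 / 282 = -0.26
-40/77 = -0.52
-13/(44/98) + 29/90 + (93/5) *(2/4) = -19139/990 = -19.33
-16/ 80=-1/ 5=-0.20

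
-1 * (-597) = 597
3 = 3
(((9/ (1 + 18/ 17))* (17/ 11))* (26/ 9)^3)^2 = 26530.43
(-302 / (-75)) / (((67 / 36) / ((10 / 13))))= 7248 / 4355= 1.66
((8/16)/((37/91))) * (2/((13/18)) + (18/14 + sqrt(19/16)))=91 * sqrt(19)/296 + 369/74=6.33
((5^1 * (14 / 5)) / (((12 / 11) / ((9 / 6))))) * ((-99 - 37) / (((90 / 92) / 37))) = -4455836 / 45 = -99018.58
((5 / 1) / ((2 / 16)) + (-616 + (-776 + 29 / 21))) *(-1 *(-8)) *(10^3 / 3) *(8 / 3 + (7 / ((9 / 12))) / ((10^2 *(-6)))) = -5413929440 / 567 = -9548376.44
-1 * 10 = -10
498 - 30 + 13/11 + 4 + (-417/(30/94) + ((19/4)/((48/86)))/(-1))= -4445383/5280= -841.93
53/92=0.58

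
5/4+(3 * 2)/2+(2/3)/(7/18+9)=2921/676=4.32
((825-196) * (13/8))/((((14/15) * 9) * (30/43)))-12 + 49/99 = 1204195/7392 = 162.91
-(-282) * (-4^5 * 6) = -1732608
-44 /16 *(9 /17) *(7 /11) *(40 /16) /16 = -315 /2176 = -0.14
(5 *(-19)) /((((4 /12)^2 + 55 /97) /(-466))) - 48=19309647 /296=65235.29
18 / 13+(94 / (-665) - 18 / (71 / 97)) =-14331062 / 613795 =-23.35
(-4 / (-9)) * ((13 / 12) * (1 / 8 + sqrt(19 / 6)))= 13 / 216 + 13 * sqrt(114) / 162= 0.92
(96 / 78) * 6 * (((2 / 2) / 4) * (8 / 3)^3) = 4096 / 117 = 35.01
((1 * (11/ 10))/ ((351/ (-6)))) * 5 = -11/ 117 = -0.09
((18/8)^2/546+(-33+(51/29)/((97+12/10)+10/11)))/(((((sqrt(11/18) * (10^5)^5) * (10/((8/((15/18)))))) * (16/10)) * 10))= -45534969873 * sqrt(22)/843931088000000000000000000000000000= -0.00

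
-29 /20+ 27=511 /20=25.55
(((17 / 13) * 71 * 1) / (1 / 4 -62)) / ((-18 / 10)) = 24140 / 28899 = 0.84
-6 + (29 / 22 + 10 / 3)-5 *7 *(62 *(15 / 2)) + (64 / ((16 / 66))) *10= -899999 / 66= -13636.35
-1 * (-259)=259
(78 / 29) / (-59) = -78 / 1711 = -0.05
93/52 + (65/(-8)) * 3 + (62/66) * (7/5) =-365017/17160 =-21.27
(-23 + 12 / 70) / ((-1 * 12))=799 / 420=1.90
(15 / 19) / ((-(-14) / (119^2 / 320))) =6069 / 2432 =2.50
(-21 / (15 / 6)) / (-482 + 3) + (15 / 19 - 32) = -1419437 / 45505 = -31.19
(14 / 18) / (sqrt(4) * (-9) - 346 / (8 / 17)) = -28 / 27117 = -0.00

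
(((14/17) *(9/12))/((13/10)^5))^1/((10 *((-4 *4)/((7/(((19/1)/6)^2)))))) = -1653750/2278625141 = -0.00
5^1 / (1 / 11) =55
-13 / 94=-0.14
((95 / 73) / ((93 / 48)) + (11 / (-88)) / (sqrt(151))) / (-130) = -152 / 29419 + sqrt(151) / 157040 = -0.01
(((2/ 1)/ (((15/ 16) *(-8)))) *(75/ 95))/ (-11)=0.02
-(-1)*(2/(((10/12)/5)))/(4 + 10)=6/7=0.86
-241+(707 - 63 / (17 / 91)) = 2189 / 17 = 128.76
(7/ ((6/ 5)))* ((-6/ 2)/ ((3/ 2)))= -35/ 3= -11.67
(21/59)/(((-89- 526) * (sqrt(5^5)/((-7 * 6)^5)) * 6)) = 152473104 * sqrt(5)/1511875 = 225.51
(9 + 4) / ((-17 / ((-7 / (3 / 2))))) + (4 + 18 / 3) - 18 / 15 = 3154 / 255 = 12.37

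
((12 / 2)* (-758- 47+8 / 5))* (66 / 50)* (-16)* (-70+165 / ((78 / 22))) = -59713632 / 25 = -2388545.28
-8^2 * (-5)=320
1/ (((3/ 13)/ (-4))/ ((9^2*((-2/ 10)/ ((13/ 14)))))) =1512/ 5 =302.40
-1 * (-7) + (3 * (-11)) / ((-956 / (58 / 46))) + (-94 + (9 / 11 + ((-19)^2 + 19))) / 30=12048023 / 725604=16.60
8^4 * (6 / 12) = 2048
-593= -593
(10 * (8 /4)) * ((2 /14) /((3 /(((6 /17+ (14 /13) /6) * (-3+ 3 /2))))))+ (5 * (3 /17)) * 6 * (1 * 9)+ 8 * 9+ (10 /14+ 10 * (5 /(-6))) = 30376 /273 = 111.27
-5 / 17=-0.29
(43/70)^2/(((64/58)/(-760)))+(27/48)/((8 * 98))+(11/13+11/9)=-270286889/1048320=-257.83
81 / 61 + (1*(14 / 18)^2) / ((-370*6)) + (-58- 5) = -676485829 / 10969020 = -61.67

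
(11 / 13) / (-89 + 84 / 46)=-253 / 26065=-0.01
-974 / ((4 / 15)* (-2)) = 7305 / 4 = 1826.25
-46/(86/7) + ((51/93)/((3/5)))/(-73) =-1096684/291927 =-3.76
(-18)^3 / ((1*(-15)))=388.80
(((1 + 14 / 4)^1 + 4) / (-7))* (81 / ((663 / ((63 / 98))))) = -243 / 2548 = -0.10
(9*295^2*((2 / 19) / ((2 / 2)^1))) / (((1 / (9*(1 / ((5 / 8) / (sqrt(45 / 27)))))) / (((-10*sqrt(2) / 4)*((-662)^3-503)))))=5453464675919400*sqrt(30) / 19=1572097694504555.60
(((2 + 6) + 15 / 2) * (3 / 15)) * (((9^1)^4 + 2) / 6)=203453 / 60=3390.88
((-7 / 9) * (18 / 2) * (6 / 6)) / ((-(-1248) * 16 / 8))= -7 / 2496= -0.00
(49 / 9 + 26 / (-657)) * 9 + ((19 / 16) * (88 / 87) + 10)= 760151 / 12702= 59.84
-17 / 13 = -1.31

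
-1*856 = -856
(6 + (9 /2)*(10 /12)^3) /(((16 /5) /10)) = 10325 /384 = 26.89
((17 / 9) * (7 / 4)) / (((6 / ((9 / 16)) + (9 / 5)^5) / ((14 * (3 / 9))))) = 2603125 / 4988646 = 0.52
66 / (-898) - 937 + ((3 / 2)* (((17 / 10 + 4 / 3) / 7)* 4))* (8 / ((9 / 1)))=-18886874 / 20205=-934.76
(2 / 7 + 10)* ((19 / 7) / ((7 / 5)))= 6840 / 343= 19.94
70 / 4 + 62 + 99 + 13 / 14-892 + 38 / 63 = -44854 / 63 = -711.97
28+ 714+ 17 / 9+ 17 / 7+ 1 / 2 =94099 / 126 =746.82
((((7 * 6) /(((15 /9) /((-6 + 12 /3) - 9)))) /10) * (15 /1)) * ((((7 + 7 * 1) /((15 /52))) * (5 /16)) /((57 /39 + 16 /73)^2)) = -5163145533 /2312750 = -2232.47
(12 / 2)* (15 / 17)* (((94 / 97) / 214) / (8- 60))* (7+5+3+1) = -16920 / 2293759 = -0.01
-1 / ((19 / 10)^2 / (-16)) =1600 / 361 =4.43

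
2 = 2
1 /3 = 0.33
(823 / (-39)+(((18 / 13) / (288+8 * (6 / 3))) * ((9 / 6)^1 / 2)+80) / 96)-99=-30166519 / 252928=-119.27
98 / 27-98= -94.37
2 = 2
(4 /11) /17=4 /187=0.02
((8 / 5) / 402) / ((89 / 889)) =3556 / 89445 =0.04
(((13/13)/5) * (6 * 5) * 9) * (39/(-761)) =-2.77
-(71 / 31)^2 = -5041 / 961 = -5.25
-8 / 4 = -2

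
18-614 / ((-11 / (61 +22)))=51160 / 11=4650.91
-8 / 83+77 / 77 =75 / 83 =0.90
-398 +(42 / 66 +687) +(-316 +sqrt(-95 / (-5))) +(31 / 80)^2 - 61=-6139829 / 70400 +sqrt(19)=-82.85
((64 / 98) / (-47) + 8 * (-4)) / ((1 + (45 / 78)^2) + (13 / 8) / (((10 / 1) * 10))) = -3322675200 / 140020097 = -23.73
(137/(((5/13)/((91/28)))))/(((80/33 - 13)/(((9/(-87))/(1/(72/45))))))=4584294/253025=18.12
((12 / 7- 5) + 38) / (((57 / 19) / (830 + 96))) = 75006 / 7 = 10715.14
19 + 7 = 26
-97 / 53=-1.83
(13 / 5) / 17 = 13 / 85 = 0.15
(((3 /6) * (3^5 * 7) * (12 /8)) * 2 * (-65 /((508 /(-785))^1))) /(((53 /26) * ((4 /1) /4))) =3384947475 /26924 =125722.31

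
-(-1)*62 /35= 62 /35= 1.77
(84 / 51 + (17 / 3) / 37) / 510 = 3397 / 962370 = 0.00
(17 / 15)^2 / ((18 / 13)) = 3757 / 4050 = 0.93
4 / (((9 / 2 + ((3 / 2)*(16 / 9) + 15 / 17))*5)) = 408 / 4105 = 0.10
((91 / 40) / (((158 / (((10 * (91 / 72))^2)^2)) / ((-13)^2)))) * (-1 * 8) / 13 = -38211.43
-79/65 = -1.22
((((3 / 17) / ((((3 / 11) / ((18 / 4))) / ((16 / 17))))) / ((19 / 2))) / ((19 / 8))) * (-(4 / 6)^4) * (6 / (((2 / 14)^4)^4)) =-1497342919743942656 / 312987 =-4784041892295.66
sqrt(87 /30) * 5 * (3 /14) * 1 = 3 * sqrt(290) /28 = 1.82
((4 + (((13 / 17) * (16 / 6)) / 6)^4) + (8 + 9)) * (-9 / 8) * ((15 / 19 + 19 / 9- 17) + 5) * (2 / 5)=235752805427 / 2739906405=86.04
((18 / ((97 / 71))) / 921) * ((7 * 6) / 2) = 8946 / 29779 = 0.30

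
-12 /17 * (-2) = 1.41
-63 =-63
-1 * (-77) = 77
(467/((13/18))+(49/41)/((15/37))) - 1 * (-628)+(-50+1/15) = 3271634/2665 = 1227.63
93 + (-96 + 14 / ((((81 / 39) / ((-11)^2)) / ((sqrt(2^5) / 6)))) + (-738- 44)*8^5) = -25624579 + 44044*sqrt(2) / 81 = -25623810.02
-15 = -15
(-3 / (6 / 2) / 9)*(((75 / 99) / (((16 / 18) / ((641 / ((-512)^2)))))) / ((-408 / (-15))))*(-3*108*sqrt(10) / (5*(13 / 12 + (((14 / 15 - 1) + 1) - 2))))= 6490125*sqrt(10) / 196083712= 0.10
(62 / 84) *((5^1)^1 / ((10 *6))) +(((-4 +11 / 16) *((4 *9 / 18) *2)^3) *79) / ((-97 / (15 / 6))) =21105487 / 48888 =431.71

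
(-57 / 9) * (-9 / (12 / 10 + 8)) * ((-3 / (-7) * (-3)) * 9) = -23085 / 322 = -71.69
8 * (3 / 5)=24 / 5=4.80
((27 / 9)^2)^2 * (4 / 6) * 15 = 810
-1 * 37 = -37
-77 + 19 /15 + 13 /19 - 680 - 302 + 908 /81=-8047733 /7695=-1045.84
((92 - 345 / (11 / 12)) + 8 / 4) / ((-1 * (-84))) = -3.36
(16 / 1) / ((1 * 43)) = 16 / 43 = 0.37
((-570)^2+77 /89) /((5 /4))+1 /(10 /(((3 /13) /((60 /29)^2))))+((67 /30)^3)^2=219335552438446283 /843453000000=260044.78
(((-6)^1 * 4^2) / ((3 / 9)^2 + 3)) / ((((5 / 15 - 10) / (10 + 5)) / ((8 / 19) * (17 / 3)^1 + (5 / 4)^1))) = 671490 / 3857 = 174.10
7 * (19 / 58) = 2.29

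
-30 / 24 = -5 / 4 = -1.25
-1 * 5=-5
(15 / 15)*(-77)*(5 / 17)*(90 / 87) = -11550 / 493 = -23.43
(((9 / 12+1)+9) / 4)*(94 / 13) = 2021 / 104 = 19.43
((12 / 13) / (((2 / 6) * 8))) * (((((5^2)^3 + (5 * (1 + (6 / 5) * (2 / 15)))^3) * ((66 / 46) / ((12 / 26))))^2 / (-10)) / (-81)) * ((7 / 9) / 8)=10764798499994539 / 107122500000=100490.55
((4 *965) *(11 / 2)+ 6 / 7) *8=1188928 / 7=169846.86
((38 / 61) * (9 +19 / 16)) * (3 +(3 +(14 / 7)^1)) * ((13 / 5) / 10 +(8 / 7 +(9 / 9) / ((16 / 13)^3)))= 4304963171 / 43724800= 98.46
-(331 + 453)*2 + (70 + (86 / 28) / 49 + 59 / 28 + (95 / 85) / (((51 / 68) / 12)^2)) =-28215335 / 23324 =-1209.71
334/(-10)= -167/5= -33.40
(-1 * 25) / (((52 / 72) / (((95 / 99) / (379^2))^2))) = -451250 / 292097656024317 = -0.00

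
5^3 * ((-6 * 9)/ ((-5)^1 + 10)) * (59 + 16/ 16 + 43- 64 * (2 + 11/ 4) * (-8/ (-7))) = 2309850/ 7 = 329978.57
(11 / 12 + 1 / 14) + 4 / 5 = 751 / 420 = 1.79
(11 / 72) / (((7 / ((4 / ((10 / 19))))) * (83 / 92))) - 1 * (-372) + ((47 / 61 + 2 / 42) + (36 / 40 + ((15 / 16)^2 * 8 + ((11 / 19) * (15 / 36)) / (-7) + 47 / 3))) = 76907182963 / 193933152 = 396.57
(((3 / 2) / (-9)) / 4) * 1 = -0.04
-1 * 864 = -864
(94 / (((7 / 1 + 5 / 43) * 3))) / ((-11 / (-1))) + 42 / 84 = 9091 / 10098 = 0.90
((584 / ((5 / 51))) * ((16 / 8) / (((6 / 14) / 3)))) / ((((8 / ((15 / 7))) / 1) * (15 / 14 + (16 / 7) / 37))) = 11571084 / 587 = 19712.24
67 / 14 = 4.79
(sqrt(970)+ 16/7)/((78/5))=40/273+ 5 * sqrt(970)/78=2.14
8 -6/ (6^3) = 287/ 36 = 7.97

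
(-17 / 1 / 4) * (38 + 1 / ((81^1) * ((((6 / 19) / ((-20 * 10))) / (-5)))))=-159239 / 486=-327.65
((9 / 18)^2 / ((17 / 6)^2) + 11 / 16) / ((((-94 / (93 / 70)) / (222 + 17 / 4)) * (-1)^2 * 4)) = -55936059 / 97362944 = -0.57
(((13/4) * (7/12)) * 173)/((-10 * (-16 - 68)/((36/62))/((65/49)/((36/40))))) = 146185/437472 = 0.33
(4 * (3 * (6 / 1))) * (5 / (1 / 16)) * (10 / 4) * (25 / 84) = 30000 / 7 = 4285.71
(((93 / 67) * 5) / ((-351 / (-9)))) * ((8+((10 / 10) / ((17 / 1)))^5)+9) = 3741323350 / 1236695447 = 3.03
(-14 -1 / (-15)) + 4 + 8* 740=5910.07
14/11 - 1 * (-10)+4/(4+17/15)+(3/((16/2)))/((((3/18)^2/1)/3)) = 8093/154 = 52.55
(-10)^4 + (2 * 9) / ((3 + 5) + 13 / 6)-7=609681 / 61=9994.77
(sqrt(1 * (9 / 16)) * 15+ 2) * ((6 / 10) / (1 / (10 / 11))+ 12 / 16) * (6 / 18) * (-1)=-1007 / 176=-5.72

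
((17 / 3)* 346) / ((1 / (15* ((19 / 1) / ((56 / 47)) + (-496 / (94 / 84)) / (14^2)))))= 529659395 / 1316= 402476.74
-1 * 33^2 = -1089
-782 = -782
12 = 12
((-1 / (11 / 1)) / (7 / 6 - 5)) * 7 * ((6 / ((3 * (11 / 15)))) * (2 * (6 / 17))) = 15120 / 47311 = 0.32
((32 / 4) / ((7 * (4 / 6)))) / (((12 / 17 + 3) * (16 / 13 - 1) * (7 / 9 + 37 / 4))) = 3536 / 17689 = 0.20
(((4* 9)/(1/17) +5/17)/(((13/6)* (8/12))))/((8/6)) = 281043/884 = 317.92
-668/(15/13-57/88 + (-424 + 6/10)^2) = -19104800/5127066691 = -0.00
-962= -962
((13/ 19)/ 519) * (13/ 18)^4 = 0.00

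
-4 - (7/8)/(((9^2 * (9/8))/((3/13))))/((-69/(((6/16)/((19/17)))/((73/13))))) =-4.00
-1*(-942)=942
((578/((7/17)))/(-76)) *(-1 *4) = 9826/133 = 73.88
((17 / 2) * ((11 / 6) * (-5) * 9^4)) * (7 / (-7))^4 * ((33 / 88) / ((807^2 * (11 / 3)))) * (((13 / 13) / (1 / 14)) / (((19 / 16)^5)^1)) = -85279703040 / 179172999739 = -0.48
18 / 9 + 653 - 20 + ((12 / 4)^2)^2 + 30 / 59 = 42274 / 59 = 716.51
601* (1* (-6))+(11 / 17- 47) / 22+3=-674155 / 187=-3605.11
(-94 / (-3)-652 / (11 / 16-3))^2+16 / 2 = 98151.91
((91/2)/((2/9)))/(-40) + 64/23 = -8597/3680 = -2.34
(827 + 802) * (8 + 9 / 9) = 14661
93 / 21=31 / 7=4.43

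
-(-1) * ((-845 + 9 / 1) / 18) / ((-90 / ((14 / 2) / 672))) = 209 / 38880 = 0.01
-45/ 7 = -6.43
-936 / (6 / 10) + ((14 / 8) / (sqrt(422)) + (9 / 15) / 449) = -3502197 / 2245 + 7 * sqrt(422) / 1688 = -1559.91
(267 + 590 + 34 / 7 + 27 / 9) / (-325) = -6054 / 2275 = -2.66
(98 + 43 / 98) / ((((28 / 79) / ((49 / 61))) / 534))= 203484171 / 1708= 119135.93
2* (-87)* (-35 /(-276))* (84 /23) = -42630 /529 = -80.59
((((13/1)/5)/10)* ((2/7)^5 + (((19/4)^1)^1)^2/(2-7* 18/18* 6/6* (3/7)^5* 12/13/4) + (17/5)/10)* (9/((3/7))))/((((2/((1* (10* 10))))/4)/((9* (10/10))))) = 1711581547110669/14813449700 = 115542.40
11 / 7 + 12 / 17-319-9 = -38761 / 119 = -325.72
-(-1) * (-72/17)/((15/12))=-288/85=-3.39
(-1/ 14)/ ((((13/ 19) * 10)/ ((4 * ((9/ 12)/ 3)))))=-19/ 1820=-0.01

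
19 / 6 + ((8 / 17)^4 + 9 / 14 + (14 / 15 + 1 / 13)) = 185025233 / 38002055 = 4.87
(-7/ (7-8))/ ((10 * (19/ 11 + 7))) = 77/ 960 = 0.08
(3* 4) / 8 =3 / 2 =1.50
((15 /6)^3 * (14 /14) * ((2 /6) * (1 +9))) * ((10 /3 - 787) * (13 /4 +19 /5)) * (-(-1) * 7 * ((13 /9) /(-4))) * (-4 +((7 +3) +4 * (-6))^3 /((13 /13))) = -1998825506.08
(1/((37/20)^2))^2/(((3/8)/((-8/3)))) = -10240000/16867449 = -0.61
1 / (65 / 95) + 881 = 11472 / 13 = 882.46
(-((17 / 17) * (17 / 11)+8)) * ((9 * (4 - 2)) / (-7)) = 270 / 11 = 24.55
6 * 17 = 102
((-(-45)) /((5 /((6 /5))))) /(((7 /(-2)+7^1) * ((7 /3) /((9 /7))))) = 2916 /1715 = 1.70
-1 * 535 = -535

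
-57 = -57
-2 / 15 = -0.13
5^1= 5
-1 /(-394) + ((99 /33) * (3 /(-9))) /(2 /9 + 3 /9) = -3541 /1970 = -1.80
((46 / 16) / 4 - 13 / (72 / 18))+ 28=815 / 32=25.47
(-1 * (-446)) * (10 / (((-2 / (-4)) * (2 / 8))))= 35680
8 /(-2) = -4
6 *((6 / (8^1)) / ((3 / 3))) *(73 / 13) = 657 / 26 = 25.27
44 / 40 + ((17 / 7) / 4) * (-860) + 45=-33323 / 70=-476.04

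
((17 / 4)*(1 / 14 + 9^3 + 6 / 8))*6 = 1042185 / 56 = 18610.45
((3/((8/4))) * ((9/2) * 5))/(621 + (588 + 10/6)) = 405/14528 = 0.03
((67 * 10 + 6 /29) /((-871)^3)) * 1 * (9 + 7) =-310976 /19162513019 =-0.00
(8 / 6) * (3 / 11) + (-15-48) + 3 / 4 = -2723 / 44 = -61.89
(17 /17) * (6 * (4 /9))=8 /3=2.67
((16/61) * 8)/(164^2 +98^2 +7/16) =2048/35624427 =0.00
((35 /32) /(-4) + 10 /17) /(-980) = -137 /426496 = -0.00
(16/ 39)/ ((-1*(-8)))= 2/ 39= 0.05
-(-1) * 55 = 55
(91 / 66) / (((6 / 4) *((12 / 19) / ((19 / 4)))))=32851 / 4752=6.91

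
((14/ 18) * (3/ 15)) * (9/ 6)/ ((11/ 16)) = 56/ 165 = 0.34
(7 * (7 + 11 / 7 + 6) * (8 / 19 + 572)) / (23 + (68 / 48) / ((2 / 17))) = 26624448 / 15979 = 1666.21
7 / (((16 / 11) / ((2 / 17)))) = 77 / 136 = 0.57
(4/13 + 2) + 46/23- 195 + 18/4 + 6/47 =-227371/1222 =-186.06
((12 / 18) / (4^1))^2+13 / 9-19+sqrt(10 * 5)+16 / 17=-10151 / 612+5 * sqrt(2)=-9.52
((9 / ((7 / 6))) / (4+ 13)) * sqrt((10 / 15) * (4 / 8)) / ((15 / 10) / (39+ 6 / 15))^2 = 310472 * sqrt(3) / 2975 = 180.76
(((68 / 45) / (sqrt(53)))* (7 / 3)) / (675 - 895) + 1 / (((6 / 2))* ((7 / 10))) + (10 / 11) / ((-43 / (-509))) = 11.24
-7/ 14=-1/ 2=-0.50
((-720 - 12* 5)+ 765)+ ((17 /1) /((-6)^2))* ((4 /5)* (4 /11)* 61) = -3277 /495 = -6.62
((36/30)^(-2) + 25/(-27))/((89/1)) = -25/9612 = -0.00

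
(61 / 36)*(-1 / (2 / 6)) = -61 / 12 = -5.08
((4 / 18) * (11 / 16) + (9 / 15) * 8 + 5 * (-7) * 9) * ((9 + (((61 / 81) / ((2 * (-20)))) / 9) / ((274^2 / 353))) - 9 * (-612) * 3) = -5126010.72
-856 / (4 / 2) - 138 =-566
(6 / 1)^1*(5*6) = 180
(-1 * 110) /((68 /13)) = -21.03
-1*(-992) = 992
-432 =-432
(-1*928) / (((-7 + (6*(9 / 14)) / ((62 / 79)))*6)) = 201376 / 2715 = 74.17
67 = 67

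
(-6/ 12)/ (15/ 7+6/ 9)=-21/ 118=-0.18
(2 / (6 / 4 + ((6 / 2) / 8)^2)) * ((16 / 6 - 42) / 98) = -7552 / 15435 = -0.49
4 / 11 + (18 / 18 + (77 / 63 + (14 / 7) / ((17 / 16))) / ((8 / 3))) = 11345 / 4488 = 2.53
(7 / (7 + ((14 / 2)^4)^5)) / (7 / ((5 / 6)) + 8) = 5 / 934709405200597808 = 0.00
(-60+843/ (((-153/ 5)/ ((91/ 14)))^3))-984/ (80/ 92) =-57289943501/ 47754360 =-1199.68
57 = 57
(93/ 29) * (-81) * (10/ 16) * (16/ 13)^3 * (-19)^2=-109266.51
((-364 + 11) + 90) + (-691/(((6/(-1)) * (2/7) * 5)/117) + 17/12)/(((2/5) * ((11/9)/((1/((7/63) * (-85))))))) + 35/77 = -2305.64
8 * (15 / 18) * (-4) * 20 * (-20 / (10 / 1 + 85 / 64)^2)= 1048576 / 12615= 83.12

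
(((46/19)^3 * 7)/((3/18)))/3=1362704/6859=198.67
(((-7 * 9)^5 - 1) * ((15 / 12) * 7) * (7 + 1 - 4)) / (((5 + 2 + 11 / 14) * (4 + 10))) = -318672284.77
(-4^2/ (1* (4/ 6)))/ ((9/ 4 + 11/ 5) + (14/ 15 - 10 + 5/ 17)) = 24480/ 4409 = 5.55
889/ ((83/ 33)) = 29337/ 83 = 353.46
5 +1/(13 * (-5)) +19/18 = 7067/1170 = 6.04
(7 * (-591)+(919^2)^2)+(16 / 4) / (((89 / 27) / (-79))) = 63482211785444 / 89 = 713283278488.13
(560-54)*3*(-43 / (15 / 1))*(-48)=208876.80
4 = 4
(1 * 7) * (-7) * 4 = -196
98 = 98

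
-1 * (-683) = 683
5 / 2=2.50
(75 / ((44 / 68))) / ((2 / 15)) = 19125 / 22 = 869.32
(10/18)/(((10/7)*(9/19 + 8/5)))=665/3546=0.19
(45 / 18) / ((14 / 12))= 15 / 7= 2.14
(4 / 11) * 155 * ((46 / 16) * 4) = 7130 / 11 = 648.18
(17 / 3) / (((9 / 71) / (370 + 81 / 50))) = 22427267 / 1350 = 16612.79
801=801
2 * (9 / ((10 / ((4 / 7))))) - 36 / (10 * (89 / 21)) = 558 / 3115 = 0.18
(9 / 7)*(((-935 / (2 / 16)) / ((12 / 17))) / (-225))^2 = 40424164 / 14175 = 2851.79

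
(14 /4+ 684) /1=1375 /2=687.50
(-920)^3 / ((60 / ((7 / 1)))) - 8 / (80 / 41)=-90846937.43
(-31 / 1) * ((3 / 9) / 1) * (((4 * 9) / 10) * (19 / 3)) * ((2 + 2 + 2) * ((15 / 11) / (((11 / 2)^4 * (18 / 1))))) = -18848 / 161051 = -0.12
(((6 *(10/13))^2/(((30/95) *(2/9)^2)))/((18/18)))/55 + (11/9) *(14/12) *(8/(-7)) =1164794/50193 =23.21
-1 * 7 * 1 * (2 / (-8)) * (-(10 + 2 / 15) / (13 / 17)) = -4522 / 195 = -23.19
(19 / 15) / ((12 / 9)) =19 / 20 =0.95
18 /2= 9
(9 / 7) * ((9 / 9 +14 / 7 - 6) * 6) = -162 / 7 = -23.14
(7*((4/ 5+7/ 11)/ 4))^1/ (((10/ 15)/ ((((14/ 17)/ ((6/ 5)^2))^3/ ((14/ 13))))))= 1100815625/ 1680953472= 0.65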